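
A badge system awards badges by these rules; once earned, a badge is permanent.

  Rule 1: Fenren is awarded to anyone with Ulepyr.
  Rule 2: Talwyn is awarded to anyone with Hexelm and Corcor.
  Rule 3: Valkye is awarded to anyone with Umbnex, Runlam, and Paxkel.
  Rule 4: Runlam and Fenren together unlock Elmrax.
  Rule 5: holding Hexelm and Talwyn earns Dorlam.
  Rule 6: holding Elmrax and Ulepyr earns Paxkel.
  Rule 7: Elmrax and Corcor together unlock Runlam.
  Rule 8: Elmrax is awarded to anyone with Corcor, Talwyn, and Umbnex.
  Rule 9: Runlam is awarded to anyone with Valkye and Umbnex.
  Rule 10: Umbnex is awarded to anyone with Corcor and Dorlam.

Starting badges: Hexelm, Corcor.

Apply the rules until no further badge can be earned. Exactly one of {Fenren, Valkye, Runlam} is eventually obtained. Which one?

With Hexelm and Corcor, Talwyn is earned (Rule 2).
With Hexelm and Talwyn, Dorlam is earned (Rule 5).
With Corcor and Dorlam, Umbnex is earned (Rule 10).
With Corcor, Talwyn, and Umbnex, Elmrax is earned (Rule 8).
With Elmrax and Corcor, Runlam is earned (Rule 7).
Valkye would need Umbnex, Runlam, and Paxkel (Rule 3), but Paxkel is never earned. Fenren would need Ulepyr (Rule 1), but Ulepyr is never earned.

Runlam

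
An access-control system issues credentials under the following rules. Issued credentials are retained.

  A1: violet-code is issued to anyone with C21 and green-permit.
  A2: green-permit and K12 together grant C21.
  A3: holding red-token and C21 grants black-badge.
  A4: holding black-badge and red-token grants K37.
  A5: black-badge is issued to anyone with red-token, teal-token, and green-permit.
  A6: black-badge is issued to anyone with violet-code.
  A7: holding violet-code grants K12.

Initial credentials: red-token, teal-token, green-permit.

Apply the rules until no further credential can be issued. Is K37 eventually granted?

Yes

Holding red-token, teal-token, and green-permit grants black-badge (A5).
Holding black-badge and red-token grants K37 (A4).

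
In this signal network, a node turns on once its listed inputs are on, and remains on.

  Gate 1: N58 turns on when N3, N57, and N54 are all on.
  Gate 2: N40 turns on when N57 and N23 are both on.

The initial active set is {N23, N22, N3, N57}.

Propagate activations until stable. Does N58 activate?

N58 would need N3, N57, and N54 (Gate 1), but N54 never turns on.

No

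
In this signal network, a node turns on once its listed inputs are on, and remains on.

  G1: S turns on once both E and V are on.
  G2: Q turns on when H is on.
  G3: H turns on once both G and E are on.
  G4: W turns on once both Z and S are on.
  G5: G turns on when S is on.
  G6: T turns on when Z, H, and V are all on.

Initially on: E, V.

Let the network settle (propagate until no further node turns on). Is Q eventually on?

G1: E and V on → S on.
S is on, so G turns on (G5).
G and E are on, so H turns on (G3).
G2: H on → Q on.

Yes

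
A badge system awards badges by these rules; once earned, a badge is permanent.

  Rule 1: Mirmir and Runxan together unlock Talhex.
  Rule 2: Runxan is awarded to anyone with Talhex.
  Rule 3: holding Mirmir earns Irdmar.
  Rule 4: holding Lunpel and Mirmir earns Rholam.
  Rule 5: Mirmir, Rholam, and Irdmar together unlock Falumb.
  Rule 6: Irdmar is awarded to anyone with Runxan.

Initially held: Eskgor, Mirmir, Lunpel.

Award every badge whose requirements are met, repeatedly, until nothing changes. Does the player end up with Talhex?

Talhex would need Mirmir and Runxan (Rule 1), but Runxan is never earned.

No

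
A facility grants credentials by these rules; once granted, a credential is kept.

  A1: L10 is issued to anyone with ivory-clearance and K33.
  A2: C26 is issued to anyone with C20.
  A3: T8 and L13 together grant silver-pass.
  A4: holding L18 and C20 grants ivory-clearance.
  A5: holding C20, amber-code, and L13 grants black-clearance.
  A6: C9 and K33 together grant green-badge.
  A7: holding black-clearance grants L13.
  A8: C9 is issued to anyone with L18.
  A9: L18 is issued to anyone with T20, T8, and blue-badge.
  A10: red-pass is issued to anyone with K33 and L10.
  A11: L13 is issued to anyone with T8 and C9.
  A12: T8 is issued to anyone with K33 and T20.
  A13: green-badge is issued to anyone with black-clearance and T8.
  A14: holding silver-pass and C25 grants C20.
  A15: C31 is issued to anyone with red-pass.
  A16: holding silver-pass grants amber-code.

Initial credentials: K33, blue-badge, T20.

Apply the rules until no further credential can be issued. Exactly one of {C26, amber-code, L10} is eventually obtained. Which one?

Holding K33 and T20 grants T8 (A12).
Holding T20, T8, and blue-badge grants L18 (A9).
Holding L18 grants C9 (A8).
Holding T8 and C9 grants L13 (A11).
Holding T8 and L13 grants silver-pass (A3).
Holding silver-pass grants amber-code (A16).
L10 would need ivory-clearance and K33 (A1), but ivory-clearance is never granted. C26 would need C20 (A2), but C20 is never granted.

amber-code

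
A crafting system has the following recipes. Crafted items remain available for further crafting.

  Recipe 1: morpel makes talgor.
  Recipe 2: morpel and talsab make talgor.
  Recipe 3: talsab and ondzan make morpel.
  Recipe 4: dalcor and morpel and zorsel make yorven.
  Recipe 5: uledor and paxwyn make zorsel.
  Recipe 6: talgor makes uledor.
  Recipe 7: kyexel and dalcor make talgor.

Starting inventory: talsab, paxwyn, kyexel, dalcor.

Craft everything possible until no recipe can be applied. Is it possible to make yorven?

yorven would need dalcor, morpel, and zorsel (Recipe 4), but morpel is never obtained.

No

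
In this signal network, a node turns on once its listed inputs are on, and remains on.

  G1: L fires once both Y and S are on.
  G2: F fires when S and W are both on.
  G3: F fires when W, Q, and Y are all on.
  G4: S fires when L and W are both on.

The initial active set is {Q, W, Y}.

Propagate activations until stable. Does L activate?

No

L would need Y and S (G1), but S never turns on.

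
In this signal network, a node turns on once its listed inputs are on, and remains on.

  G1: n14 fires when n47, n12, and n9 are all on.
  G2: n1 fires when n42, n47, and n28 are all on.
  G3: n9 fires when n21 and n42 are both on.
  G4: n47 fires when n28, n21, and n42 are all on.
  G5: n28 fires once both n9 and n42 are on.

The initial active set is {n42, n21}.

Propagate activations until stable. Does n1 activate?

Yes

G3: n21 and n42 on → n9 on.
G5: n9 and n42 on → n28 on.
n28, n21, and n42 are on, so n47 fires (G4).
G2: n42, n47, and n28 on → n1 on.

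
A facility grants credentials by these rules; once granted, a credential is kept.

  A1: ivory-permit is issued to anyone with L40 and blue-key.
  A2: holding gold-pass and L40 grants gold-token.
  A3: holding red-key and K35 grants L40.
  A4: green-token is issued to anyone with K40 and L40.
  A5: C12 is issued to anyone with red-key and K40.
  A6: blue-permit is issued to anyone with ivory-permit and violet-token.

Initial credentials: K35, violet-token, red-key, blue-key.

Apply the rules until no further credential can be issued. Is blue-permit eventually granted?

Holding red-key and K35 grants L40 (A3).
Holding L40 and blue-key grants ivory-permit (A1).
Holding ivory-permit and violet-token grants blue-permit (A6).

Yes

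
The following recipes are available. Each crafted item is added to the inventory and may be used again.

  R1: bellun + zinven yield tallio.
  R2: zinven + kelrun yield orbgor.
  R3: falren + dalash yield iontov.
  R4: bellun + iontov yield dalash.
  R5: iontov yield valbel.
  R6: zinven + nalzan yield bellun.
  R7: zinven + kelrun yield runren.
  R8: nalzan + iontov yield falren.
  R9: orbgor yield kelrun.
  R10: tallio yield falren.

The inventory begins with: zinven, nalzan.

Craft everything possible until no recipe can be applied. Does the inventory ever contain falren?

zinven + nalzan → bellun (R6).
bellun + zinven → tallio (R1).
Using R10, tallio makes falren.

Yes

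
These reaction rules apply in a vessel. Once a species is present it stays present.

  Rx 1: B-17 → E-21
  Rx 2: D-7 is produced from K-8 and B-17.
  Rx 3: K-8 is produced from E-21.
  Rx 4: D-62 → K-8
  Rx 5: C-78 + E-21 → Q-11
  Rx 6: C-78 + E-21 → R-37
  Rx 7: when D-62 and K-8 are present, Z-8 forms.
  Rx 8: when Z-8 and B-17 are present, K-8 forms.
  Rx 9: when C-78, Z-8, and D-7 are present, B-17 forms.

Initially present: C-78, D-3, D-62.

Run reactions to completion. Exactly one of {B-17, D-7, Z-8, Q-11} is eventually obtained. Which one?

Z-8

D-62 present → K-8 forms (Rx 4).
D-62 and K-8 present → Z-8 forms (Rx 7).
Q-11 would need C-78 and E-21 (Rx 5), but E-21 never forms. D-7 would need K-8 and B-17 (Rx 2), but B-17 never forms. B-17 would need C-78, Z-8, and D-7 (Rx 9), but D-7 never forms.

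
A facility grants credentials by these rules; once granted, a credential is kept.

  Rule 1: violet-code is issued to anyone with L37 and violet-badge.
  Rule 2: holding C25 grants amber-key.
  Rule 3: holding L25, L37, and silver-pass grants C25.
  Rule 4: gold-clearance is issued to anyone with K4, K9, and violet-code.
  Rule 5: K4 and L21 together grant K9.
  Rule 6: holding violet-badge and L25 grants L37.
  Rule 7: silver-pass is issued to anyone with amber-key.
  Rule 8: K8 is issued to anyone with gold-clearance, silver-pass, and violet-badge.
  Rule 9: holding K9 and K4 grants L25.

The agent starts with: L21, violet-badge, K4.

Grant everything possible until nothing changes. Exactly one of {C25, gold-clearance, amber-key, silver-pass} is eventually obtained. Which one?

gold-clearance

Holding K4 and L21 grants K9 (Rule 5).
Holding K9 and K4 grants L25 (Rule 9).
Holding violet-badge and L25 grants L37 (Rule 6).
Holding L37 and violet-badge grants violet-code (Rule 1).
Holding K4, K9, and violet-code grants gold-clearance (Rule 4).
amber-key would need C25 (Rule 2), but C25 is never granted. silver-pass would need amber-key (Rule 7), but amber-key is never granted. C25 would need L25, L37, and silver-pass (Rule 3), but silver-pass is never granted.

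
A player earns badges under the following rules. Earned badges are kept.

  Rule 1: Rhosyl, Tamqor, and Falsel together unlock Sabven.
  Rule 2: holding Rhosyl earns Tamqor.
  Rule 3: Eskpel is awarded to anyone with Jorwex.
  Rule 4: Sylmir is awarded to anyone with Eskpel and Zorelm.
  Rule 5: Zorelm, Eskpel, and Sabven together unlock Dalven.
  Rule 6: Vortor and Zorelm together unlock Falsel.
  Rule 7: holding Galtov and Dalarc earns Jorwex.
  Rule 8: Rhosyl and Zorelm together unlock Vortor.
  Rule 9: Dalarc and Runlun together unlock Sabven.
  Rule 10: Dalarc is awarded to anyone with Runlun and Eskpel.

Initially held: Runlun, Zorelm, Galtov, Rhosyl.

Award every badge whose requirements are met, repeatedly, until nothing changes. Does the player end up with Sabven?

With Rhosyl, Tamqor is earned (Rule 2).
With Rhosyl and Zorelm, Vortor is earned (Rule 8).
With Vortor and Zorelm, Falsel is earned (Rule 6).
With Rhosyl, Tamqor, and Falsel, Sabven is earned (Rule 1).

Yes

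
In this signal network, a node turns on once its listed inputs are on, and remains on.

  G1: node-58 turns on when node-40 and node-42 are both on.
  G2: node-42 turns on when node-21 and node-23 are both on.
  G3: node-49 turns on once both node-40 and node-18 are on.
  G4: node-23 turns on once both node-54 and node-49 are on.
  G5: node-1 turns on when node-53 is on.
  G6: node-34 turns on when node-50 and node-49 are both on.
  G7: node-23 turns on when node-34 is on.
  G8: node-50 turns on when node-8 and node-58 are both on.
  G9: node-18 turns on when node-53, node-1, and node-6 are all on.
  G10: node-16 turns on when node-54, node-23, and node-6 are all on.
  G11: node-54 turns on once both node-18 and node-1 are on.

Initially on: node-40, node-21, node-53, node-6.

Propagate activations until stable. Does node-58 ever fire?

Yes

node-53 is on, so node-1 turns on (G5).
G9: node-53, node-1, and node-6 on → node-18 on.
node-18 and node-1 are on, so node-54 turns on (G11).
node-40 and node-18 are on, so node-49 turns on (G3).
node-54 and node-49 are on, so node-23 turns on (G4).
node-21 and node-23 are on, so node-42 turns on (G2).
G1: node-40 and node-42 on → node-58 on.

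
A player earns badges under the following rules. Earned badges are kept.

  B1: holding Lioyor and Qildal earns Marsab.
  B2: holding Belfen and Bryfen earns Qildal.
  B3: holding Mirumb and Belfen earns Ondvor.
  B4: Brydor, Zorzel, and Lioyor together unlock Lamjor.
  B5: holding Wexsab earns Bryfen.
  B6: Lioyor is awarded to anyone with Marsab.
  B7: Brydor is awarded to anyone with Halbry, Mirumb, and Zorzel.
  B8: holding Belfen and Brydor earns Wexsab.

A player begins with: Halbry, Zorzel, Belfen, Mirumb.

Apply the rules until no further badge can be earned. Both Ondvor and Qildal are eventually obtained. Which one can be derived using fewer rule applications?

Ondvor

Ondvor: With Mirumb and Belfen, Ondvor is earned (B3). [1 rule application]
Qildal: With Halbry, Mirumb, and Zorzel, Brydor is earned (B7). With Belfen and Brydor, Wexsab is earned (B8). With Wexsab, Bryfen is earned (B5). With Belfen and Bryfen, Qildal is earned (B2). [4 rule applications]
Ondvor needs fewer.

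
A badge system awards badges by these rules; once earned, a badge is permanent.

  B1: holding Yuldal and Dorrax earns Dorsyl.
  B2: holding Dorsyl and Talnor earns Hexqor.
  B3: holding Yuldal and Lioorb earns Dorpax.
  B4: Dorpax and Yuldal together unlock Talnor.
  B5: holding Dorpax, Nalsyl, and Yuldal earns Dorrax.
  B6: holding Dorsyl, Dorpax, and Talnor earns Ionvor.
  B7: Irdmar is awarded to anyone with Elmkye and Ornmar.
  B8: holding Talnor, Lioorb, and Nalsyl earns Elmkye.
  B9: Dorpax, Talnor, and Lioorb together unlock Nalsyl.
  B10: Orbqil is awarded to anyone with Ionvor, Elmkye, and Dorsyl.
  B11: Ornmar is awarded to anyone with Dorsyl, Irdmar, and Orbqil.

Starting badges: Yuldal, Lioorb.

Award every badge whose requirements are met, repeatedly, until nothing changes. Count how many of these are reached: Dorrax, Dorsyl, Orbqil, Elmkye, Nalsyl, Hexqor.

6

With Yuldal and Lioorb, Dorpax is earned (B3).
With Dorpax and Yuldal, Talnor is earned (B4).
With Dorpax, Talnor, and Lioorb, Nalsyl is earned (B9).
With Talnor, Lioorb, and Nalsyl, Elmkye is earned (B8).
With Dorpax, Nalsyl, and Yuldal, Dorrax is earned (B5).
With Yuldal and Dorrax, Dorsyl is earned (B1).
With Dorsyl, Dorpax, and Talnor, Ionvor is earned (B6).
With Dorsyl and Talnor, Hexqor is earned (B2).
With Ionvor, Elmkye, and Dorsyl, Orbqil is earned (B10).
Dorrax: reached.
Dorsyl: reached.
Orbqil: reached.
Elmkye: reached.
Nalsyl: reached.
Hexqor: reached.
All 6 are reached.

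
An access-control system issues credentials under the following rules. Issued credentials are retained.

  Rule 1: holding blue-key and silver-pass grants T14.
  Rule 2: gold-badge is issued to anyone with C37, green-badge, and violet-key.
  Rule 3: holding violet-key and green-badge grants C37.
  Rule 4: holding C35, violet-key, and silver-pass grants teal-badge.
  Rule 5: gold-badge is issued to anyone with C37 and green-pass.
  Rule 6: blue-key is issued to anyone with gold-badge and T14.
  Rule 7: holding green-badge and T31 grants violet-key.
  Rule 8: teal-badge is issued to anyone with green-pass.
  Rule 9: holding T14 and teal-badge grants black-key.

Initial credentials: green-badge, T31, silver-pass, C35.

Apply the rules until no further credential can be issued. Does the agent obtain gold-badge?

Yes

Holding green-badge and T31 grants violet-key (Rule 7).
Holding violet-key and green-badge grants C37 (Rule 3).
Holding C37, green-badge, and violet-key grants gold-badge (Rule 2).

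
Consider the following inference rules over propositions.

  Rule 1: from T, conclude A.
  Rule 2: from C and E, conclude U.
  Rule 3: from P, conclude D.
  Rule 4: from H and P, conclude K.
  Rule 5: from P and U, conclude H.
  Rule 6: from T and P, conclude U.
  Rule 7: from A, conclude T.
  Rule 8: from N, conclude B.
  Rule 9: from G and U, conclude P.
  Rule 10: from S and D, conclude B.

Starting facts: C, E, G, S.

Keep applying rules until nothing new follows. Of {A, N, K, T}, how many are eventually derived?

1

C and E hold, so U follows (Rule 2).
From G and U, Rule 9 gives P.
P and U hold, so H follows (Rule 5).
From H and P, Rule 4 gives K.
A would need T (Rule 1), but T is never established.
No rule produces N, and it is not given.
K: reached.
T would need A (Rule 7), but A is never established.
Reached: K — 1 of the 4.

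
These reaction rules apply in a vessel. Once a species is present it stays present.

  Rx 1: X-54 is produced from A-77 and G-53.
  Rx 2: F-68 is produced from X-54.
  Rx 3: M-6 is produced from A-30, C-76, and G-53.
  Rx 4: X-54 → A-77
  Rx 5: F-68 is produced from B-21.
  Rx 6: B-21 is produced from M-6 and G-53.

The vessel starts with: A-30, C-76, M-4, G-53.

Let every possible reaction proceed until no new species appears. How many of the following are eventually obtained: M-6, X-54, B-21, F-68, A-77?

3

A-30, C-76, and G-53 present → M-6 forms (Rx 3).
M-6 and G-53 present → B-21 forms (Rx 6).
B-21 present → F-68 forms (Rx 5).
M-6: reached.
X-54 would need A-77 and G-53 (Rx 1), but A-77 never forms.
B-21: reached.
F-68: reached.
A-77 would need X-54 (Rx 4), but X-54 never forms.
Reached: M-6, B-21, and F-68 — 3 of the 5.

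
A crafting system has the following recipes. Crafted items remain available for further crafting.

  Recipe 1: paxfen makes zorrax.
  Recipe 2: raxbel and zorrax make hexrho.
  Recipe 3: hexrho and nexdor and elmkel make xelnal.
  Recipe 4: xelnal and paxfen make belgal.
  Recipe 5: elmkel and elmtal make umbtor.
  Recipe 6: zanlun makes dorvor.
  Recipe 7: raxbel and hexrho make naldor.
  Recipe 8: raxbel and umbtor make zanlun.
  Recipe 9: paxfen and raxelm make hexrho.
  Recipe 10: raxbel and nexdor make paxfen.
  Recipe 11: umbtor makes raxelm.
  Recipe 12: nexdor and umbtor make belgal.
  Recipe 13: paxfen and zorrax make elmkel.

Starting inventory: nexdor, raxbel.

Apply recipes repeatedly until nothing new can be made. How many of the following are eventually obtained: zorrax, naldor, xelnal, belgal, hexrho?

raxbel and nexdor → paxfen (Recipe 10).
paxfen → zorrax (Recipe 1).
Using Recipe 13, paxfen and zorrax make elmkel.
raxbel and zorrax → hexrho (Recipe 2).
Using Recipe 3, hexrho, nexdor, and elmkel make xelnal.
Using Recipe 7, raxbel and hexrho make naldor.
xelnal and paxfen → belgal (Recipe 4).
zorrax: reached.
naldor: reached.
xelnal: reached.
belgal: reached.
hexrho: reached.
All 5 are reached.

5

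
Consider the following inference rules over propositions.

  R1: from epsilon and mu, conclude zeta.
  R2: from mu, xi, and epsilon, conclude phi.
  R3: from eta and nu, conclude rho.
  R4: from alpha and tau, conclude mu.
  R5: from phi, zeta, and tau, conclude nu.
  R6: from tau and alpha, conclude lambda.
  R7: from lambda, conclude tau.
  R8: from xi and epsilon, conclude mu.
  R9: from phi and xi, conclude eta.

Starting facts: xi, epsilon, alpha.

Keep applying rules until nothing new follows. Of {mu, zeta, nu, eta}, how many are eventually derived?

xi and epsilon hold, so mu follows (R8).
mu, xi, and epsilon hold, so phi follows (R2).
From epsilon and mu, R1 gives zeta.
From phi and xi, R9 gives eta.
mu: reached.
zeta: reached.
nu would need phi, zeta, and tau (R5), but tau is never established.
eta: reached.
Reached: mu, zeta, and eta — 3 of the 4.

3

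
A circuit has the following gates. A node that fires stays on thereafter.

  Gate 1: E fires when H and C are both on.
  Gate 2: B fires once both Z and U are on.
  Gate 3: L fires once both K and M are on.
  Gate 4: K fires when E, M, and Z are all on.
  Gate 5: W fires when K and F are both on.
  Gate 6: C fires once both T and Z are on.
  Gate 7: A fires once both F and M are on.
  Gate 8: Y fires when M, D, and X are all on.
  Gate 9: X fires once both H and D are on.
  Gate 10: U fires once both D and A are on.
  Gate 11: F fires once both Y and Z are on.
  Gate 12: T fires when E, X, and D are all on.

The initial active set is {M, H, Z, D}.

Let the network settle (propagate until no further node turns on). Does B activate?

Gate 9: H and D on → X on.
M, D, and X are on, so Y fires (Gate 8).
Gate 11: Y and Z on → F on.
F and M are on, so A fires (Gate 7).
D and A are on, so U fires (Gate 10).
Gate 2: Z and U on → B on.

Yes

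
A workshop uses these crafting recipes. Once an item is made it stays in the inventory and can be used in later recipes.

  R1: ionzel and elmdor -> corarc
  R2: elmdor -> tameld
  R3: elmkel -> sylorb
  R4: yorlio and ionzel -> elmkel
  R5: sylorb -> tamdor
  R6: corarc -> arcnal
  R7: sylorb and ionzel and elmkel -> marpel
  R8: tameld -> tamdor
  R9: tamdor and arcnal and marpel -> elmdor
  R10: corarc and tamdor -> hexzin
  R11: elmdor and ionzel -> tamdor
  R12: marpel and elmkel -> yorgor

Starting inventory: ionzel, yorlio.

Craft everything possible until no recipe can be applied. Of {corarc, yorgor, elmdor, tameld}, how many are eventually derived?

1

yorlio and ionzel -> elmkel (R4).
elmkel -> sylorb (R3).
sylorb and ionzel and elmkel -> marpel (R7).
marpel and elmkel -> yorgor (R12).
corarc would need ionzel and elmdor (R1), but elmdor is never obtained.
yorgor: reached.
elmdor would need tamdor, arcnal, and marpel (R9), but arcnal is never obtained.
tameld would need elmdor (R2), but elmdor is never obtained.
Reached: yorgor — 1 of the 4.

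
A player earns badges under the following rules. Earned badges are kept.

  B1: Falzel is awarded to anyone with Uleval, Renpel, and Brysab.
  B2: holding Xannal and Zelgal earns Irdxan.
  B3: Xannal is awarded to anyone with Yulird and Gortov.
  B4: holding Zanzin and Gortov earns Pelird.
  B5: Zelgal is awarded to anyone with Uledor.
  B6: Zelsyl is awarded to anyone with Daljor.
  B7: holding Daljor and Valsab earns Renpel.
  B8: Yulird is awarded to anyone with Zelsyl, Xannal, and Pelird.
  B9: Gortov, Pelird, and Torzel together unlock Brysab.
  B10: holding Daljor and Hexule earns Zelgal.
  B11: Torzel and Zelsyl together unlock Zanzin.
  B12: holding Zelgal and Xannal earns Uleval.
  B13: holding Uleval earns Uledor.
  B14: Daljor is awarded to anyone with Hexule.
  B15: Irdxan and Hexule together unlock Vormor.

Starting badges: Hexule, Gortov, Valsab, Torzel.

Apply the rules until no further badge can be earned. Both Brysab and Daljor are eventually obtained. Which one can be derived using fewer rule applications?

Daljor

Daljor: With Hexule, Daljor is earned (B14). [1 rule application]
Brysab: With Hexule, Daljor is earned (B14). With Daljor, Zelsyl is earned (B6). With Torzel and Zelsyl, Zanzin is earned (B11). With Zanzin and Gortov, Pelird is earned (B4). With Gortov, Pelird, and Torzel, Brysab is earned (B9). [5 rule applications]
Daljor needs fewer.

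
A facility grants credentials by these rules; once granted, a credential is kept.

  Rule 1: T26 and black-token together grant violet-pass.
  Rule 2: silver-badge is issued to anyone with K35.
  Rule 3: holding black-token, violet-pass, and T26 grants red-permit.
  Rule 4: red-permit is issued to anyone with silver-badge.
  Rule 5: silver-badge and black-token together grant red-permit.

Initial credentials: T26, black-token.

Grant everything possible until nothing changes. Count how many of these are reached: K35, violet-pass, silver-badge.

Holding T26 and black-token grants violet-pass (Rule 1).
No rule produces K35, and it is not given.
violet-pass: reached.
silver-badge would need K35 (Rule 2), but K35 is never granted.
Reached: violet-pass — 1 of the 3.

1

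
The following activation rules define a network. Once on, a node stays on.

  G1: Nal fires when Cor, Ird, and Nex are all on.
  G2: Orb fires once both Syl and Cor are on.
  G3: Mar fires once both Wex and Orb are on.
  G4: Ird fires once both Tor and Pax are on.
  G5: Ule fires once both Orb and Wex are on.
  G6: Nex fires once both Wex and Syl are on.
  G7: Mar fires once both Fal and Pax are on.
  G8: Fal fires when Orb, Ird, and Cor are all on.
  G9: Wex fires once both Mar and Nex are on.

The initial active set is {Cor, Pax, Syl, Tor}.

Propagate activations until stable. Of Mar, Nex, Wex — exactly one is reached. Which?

G4: Tor and Pax on → Ird on.
G2: Syl and Cor on → Orb on.
G8: Orb, Ird, and Cor on → Fal on.
G7: Fal and Pax on → Mar on.
Nex would need Wex and Syl (G6), but Wex never turns on. Wex would need Mar and Nex (G9), but Nex never turns on.

Mar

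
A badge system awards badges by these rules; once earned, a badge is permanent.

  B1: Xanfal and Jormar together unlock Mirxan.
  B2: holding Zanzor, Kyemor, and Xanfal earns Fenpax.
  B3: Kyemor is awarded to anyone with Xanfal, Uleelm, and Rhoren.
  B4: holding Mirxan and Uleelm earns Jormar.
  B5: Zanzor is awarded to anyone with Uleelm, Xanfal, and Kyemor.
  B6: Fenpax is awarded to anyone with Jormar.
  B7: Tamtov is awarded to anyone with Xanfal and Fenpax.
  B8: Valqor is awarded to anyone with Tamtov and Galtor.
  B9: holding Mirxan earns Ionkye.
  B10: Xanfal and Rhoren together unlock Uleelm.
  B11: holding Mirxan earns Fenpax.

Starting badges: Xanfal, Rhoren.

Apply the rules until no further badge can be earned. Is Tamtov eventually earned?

With Xanfal and Rhoren, Uleelm is earned (B10).
With Xanfal, Uleelm, and Rhoren, Kyemor is earned (B3).
With Uleelm, Xanfal, and Kyemor, Zanzor is earned (B5).
With Zanzor, Kyemor, and Xanfal, Fenpax is earned (B2).
With Xanfal and Fenpax, Tamtov is earned (B7).

Yes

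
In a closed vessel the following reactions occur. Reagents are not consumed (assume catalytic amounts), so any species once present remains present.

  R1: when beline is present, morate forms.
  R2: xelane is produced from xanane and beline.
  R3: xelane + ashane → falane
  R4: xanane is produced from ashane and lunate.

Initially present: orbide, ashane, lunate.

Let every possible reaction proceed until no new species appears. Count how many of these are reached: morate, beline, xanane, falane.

ashane and lunate present → xanane forms (R4).
morate would need beline (R1), but beline never forms.
No rule produces beline, and it is not given.
xanane: reached.
falane would need xelane and ashane (R3), but xelane never forms.
Reached: xanane — 1 of the 4.

1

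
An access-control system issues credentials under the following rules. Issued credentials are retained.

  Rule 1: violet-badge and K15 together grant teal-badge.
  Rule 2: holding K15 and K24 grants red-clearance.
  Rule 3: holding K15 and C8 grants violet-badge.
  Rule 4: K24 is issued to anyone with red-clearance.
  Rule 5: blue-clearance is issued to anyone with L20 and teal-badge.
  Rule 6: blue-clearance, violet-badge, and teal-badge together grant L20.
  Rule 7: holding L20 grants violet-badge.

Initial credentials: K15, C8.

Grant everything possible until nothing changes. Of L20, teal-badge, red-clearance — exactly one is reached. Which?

Holding K15 and C8 grants violet-badge (Rule 3).
Holding violet-badge and K15 grants teal-badge (Rule 1).
red-clearance would need K15 and K24 (Rule 2), but K24 is never granted. L20 would need blue-clearance, violet-badge, and teal-badge (Rule 6), but blue-clearance is never granted.

teal-badge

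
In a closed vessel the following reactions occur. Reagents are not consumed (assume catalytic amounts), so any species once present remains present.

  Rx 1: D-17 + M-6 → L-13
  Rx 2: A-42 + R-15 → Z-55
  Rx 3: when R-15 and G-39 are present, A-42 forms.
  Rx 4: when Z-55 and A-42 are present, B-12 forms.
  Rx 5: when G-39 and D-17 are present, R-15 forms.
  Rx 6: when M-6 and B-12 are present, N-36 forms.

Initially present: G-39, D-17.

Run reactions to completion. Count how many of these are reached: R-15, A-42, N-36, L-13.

2

G-39 and D-17 present → R-15 forms (Rx 5).
R-15 and G-39 present → A-42 forms (Rx 3).
R-15: reached.
A-42: reached.
N-36 would need M-6 and B-12 (Rx 6), but M-6 never forms.
L-13 would need D-17 and M-6 (Rx 1), but M-6 never forms.
Reached: R-15 and A-42 — 2 of the 4.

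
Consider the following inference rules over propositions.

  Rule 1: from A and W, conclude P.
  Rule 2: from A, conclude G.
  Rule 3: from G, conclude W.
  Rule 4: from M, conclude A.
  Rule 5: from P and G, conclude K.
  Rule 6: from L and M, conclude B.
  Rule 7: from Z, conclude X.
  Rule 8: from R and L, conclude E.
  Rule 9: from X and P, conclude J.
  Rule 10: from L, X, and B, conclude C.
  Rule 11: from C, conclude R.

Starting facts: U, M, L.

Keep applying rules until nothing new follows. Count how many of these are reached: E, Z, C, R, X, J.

E would need R and L (Rule 8), but R is never established.
No rule produces Z, and it is not given.
C would need L, X, and B (Rule 10), but X is never established.
R would need C (Rule 11), but C is never established.
X would need Z (Rule 7), but Z is never established.
J would need X and P (Rule 9), but X is never established.
None of the 6 are reached.

0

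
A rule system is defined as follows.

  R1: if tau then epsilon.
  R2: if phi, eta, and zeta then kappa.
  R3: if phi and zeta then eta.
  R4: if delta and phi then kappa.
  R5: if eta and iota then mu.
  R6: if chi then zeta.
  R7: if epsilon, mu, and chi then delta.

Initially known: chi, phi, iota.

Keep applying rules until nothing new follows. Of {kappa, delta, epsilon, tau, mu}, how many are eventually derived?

2

chi holds, so zeta follows (R6).
From phi and zeta, R3 gives eta.
phi, eta, and zeta hold, so kappa follows (R2).
eta and iota hold, so mu follows (R5).
kappa: reached.
delta would need epsilon, mu, and chi (R7), but epsilon is never established.
epsilon would need tau (R1), but tau is never established.
No rule produces tau, and it is not given.
mu: reached.
Reached: kappa and mu — 2 of the 5.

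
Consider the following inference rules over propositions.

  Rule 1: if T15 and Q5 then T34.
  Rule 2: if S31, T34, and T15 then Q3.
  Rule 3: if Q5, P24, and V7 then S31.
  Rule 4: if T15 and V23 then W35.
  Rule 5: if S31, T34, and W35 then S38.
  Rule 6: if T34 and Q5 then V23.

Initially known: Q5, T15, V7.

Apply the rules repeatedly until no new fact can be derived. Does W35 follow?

T15 and Q5 hold, so T34 follows (Rule 1).
T34 and Q5 hold, so V23 follows (Rule 6).
T15 and V23 hold, so W35 follows (Rule 4).

Yes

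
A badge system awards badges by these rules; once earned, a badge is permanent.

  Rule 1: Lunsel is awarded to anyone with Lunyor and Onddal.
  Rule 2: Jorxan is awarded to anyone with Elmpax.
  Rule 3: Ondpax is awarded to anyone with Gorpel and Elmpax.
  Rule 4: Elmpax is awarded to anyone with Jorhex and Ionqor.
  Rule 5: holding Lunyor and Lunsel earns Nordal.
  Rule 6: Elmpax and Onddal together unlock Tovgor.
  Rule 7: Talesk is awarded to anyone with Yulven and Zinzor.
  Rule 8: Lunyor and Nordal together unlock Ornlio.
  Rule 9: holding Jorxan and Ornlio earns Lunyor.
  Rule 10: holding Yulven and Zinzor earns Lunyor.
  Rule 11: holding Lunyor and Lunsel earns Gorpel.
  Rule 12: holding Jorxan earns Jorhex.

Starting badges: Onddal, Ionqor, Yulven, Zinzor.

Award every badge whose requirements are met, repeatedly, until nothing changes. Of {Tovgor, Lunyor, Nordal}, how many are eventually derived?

With Yulven and Zinzor, Lunyor is earned (Rule 10).
With Lunyor and Onddal, Lunsel is earned (Rule 1).
With Lunyor and Lunsel, Nordal is earned (Rule 5).
Tovgor would need Elmpax and Onddal (Rule 6), but Elmpax is never earned.
Lunyor: reached.
Nordal: reached.
Reached: Lunyor and Nordal — 2 of the 3.

2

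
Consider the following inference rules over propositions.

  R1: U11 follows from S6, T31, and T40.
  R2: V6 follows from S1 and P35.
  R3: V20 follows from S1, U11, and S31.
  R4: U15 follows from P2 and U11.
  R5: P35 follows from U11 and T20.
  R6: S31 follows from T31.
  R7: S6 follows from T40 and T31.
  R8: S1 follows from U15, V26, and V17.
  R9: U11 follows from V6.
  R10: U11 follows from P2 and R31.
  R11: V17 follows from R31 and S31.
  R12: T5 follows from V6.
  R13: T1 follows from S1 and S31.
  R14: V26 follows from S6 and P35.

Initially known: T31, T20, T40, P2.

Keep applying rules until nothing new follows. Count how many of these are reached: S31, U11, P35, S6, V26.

5

T31 holds, so S31 follows (R6).
T40 and T31 hold, so S6 follows (R7).
S6, T31, and T40 hold, so U11 follows (R1).
From U11 and T20, R5 gives P35.
From S6 and P35, R14 gives V26.
S31: reached.
U11: reached.
P35: reached.
S6: reached.
V26: reached.
All 5 are reached.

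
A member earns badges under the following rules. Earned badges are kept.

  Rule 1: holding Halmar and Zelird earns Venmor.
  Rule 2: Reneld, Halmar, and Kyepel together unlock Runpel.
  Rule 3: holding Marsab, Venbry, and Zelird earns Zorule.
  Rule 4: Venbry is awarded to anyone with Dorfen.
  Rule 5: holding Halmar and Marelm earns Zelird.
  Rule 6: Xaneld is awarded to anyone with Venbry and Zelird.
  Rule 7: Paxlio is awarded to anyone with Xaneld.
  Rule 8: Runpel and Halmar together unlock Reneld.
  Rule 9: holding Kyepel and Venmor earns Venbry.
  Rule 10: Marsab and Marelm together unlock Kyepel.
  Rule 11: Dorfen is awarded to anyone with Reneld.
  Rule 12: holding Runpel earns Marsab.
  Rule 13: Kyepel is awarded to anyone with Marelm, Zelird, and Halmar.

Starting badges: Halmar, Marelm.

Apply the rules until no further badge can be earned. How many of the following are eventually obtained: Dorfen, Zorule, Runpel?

0

Dorfen would need Reneld (Rule 11), but Reneld is never earned.
Zorule would need Marsab, Venbry, and Zelird (Rule 3), but Marsab is never earned.
Runpel would need Reneld, Halmar, and Kyepel (Rule 2), but Reneld is never earned.
None of the 3 are reached.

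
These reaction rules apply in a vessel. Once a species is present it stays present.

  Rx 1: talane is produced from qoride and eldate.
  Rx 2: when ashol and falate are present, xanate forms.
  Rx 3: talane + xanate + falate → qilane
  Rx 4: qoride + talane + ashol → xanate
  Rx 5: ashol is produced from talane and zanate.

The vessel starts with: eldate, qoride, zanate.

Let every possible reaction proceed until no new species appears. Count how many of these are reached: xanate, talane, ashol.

qoride and eldate present → talane forms (Rx 1).
talane and zanate present → ashol forms (Rx 5).
qoride, talane, and ashol present → xanate forms (Rx 4).
xanate: reached.
talane: reached.
ashol: reached.
All 3 are reached.

3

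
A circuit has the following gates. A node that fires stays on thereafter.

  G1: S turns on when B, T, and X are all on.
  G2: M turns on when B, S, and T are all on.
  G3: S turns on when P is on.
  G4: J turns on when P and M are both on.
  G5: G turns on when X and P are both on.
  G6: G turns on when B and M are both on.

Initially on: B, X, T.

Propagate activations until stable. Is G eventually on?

B, T, and X are on, so S turns on (G1).
B, S, and T are on, so M turns on (G2).
B and M are on, so G turns on (G6).

Yes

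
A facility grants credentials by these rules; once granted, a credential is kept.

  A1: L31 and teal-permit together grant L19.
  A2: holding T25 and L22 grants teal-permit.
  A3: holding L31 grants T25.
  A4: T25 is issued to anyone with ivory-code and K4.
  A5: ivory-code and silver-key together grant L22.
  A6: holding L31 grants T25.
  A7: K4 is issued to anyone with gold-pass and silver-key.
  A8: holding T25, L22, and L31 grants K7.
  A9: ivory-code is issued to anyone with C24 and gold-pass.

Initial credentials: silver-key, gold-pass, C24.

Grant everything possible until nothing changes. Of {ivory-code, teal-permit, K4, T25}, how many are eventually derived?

Holding C24 and gold-pass grants ivory-code (A9).
Holding gold-pass and silver-key grants K4 (A7).
Holding ivory-code and silver-key grants L22 (A5).
Holding ivory-code and K4 grants T25 (A4).
Holding T25 and L22 grants teal-permit (A2).
ivory-code: reached.
teal-permit: reached.
K4: reached.
T25: reached.
All 4 are reached.

4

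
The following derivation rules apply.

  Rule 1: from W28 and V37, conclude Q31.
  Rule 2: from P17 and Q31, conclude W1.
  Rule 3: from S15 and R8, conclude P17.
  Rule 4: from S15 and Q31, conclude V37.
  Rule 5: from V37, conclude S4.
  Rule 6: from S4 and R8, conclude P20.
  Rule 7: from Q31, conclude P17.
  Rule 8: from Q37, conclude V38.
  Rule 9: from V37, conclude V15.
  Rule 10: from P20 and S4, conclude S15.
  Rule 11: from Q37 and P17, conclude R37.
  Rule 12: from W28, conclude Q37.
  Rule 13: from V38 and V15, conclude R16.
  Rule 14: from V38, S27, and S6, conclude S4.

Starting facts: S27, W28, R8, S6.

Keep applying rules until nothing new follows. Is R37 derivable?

W28 holds, so Q37 follows (Rule 12).
From Q37, Rule 8 gives V38.
V38, S27, and S6 hold, so S4 follows (Rule 14).
From S4 and R8, Rule 6 gives P20.
From P20 and S4, Rule 10 gives S15.
S15 and R8 hold, so P17 follows (Rule 3).
From Q37 and P17, Rule 11 gives R37.

Yes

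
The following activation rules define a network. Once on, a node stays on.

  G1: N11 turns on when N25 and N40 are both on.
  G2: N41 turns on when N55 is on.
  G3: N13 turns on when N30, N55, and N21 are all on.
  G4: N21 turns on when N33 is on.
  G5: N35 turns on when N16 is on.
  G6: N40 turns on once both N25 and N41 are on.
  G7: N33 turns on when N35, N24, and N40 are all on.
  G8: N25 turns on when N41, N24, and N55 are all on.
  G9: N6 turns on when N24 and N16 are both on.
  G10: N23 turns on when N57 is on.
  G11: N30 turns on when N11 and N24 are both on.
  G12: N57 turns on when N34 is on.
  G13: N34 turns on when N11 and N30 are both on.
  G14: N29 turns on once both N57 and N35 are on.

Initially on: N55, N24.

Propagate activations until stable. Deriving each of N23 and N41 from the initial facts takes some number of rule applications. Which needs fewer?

N41: N55 is on, so N41 turns on (G2). [1 rule application]
N23: N55 is on, so N41 turns on (G2). G8: N41, N24, and N55 on → N25 on. G6: N25 and N41 on → N40 on. N25 and N40 are on, so N11 turns on (G1). G11: N11 and N24 on → N30 on. G13: N11 and N30 on → N34 on. G12: N34 on → N57 on. N57 is on, so N23 turns on (G10). [8 rule applications]
N41 needs fewer.

N41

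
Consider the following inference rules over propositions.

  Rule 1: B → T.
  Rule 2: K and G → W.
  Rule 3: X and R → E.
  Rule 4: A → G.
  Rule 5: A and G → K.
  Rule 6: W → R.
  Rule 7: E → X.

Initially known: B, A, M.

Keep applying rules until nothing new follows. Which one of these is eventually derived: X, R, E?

A holds, so G follows (Rule 4).
From A and G, Rule 5 gives K.
From K and G, Rule 2 gives W.
W holds, so R follows (Rule 6).
X would need E (Rule 7), but E is never established. E would need X and R (Rule 3), but X is never established.

R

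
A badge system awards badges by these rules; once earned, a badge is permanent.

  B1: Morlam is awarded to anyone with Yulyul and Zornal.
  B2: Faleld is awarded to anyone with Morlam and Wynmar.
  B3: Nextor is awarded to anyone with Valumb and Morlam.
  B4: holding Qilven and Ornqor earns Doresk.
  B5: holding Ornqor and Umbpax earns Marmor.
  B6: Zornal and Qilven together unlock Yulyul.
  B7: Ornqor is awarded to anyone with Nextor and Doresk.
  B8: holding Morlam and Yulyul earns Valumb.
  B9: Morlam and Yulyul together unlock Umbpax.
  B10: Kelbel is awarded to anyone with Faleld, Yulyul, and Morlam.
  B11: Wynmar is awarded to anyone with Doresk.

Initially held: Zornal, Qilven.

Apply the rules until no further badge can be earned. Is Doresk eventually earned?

Doresk would need Qilven and Ornqor (B4), but Ornqor is never earned.

No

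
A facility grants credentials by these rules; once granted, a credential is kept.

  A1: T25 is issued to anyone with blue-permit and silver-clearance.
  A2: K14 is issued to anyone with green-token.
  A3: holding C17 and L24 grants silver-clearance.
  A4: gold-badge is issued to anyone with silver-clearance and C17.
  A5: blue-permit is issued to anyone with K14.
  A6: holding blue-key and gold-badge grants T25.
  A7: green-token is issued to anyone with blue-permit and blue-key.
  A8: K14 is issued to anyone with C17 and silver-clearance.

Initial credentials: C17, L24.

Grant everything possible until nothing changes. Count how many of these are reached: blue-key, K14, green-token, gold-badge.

2

Holding C17 and L24 grants silver-clearance (A3).
Holding C17 and silver-clearance grants K14 (A8).
Holding silver-clearance and C17 grants gold-badge (A4).
No rule produces blue-key, and it is not given.
K14: reached.
green-token would need blue-permit and blue-key (A7), but blue-key is never granted.
gold-badge: reached.
Reached: K14 and gold-badge — 2 of the 4.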